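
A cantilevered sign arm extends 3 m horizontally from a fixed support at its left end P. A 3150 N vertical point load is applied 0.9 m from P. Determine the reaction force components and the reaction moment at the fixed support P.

P_x = 0, P_y = 3150 N, M_P = 2835 N·m

ΣF_x = 0: P_x = 0.
ΣF_y = 0: P_y − 3150 = 0 → P_y = 3150 N.
ΣM about P: M_P − 3150·0.9 = 0 → M_P = 2835 N·m.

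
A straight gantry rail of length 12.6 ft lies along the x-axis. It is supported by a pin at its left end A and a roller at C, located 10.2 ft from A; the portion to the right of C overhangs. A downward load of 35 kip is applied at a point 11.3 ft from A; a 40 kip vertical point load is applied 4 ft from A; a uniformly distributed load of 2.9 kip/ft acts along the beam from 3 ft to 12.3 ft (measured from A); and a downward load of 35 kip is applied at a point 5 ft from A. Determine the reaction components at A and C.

A_x = 0, A_y = 45.12 kip, C_y = 91.85 kip

Resultant of the distributed load: 2.9 × 9.3 = 26.97 kip at 7.65 ft from A.
Taking moments about A: C_y·10.2 − 35·11.3 − 40·4 − (2.9·9.3)·7.65 − 35·5 = 0 → C_y = 936.8205/10.2 = 91.8451 ≈ 91.85 kip.
ΣF_y = 0: A_y + 91.8451 − 35 − 40 − 2.9·9.3 − 35 = 0 → A_y = 45.12 kip.
ΣF_x = 0: no horizontal applied forces, so A_x = 0.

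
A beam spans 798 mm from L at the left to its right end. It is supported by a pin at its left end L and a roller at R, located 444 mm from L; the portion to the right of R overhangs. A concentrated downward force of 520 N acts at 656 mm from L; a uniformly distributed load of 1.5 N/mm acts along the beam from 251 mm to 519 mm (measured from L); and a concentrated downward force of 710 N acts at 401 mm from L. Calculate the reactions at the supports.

Resultant of the distributed load: 1.5 × 268 = 402 N at 385 mm from L.
Moments about L: R_y·444 − 520·656 − (1.5·268)·385 − 710·401 = 0 → R_y = 780600/444 = 1758.11 ≈ 1758 N.
ΣF_y = 0: L_y + 1758.11 − 520 − 1.5·268 − 710 = 0 → L_y = -126.1 N.
ΣF_x = 0: no horizontal applied forces, so L_x = 0.

L_x = 0, L_y = -126.1 N, R_y = 1758 N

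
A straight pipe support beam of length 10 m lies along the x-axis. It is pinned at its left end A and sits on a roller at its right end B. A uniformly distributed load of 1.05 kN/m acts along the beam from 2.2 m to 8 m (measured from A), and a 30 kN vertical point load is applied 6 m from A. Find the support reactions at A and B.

Resultant of the distributed load: 1.05 × 5.8 = 6.09 kN at 5.1 m from A.
ΣM about A: B_y·10 − (1.05·5.8)·5.1 − 30·6 = 0 → B_y = 211.059/10 = 21.1059 ≈ 21.11 kN.
ΣF_y = 0: A_y + 21.1059 − 1.05·5.8 − 30 = 0 → A_y = 14.98 kN.
ΣF_x = 0: no horizontal applied forces, so A_x = 0.

A_x = 0, A_y = 14.98 kN, B_y = 21.11 kN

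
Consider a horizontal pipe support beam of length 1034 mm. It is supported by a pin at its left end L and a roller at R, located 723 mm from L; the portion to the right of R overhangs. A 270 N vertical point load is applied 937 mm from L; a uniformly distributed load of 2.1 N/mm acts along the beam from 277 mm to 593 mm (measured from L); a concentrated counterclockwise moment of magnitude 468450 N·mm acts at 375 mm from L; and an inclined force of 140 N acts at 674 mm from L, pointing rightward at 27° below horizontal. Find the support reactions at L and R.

Resultant of the distributed load: 2.1 × 316 = 663.6 N at 435 mm from L.
Moments about L: R_y·723 − 270·937 − (2.1·316)·435 + 468450 − 140·sin27°·674 = 0 → R_y = 116045/723 = 160.505 ≈ 160.5 N.
ΣF_y = 0: L_y + 160.505 − 270 − 2.1·316 − 140·sin27° = 0 → L_y = 836.7 N.
ΣF_x = 0: L_x + 140·cos27° = 0 → L_x = -124.7 N.

L_x = -124.7 N, L_y = 836.7 N, R_y = 160.5 N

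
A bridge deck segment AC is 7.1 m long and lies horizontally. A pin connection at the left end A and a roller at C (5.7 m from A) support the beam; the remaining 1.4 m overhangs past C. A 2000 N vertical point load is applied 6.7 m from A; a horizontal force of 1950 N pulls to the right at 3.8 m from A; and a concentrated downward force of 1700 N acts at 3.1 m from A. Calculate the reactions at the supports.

A_x = -1950 N, A_y = 424.6 N, C_y = 3275 N

Taking moments about A: C_y·5.7 − 2000·6.7 − 1700·3.1 = 0 → C_y = 18670/5.7 = 3275.44 ≈ 3275 N.
ΣF_y = 0: A_y + 3275.44 − 2000 − 1700 = 0 → A_y = 424.6 N.
ΣF_x = 0: A_x + 1950 = 0 → A_x = -1950 N.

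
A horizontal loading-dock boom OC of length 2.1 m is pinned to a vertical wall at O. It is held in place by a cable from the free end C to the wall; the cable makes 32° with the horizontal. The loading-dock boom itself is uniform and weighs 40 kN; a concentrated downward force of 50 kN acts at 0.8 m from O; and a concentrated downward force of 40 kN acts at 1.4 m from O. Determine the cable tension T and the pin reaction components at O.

T = 124.0 kN, O_x = 105.2 kN, O_y = 64.29 kN

ΣM about O: T·sin32°·2.1 − 40·1.05 − 50·0.8 − 40·1.4 = 0 → T = 138/(2.1·0.529919) = 124.008 ≈ 124.0 kN.
ΣF_x = 0: O_x − T·cos32° = 0 → O_x = 124.008 × 0.848048 = 105.2 kN.
ΣF_y = 0: O_y + T·sin32° − 40 − 50 − 40 = 0 → O_y = 130 − 124.008 × 0.529919 = 64.29 kN.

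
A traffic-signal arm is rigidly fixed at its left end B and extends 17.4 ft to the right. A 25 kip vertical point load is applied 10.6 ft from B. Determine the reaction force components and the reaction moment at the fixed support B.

B_x = 0, B_y = 25.00 kip, M_B = 265.0 kip·ft

ΣF_x = 0: B_x = 0.
ΣF_y = 0: B_y − 25 = 0 → B_y = 25.00 kip.
ΣM about B: M_B − 25·10.6 = 0 → M_B = 265.0 kip·ft.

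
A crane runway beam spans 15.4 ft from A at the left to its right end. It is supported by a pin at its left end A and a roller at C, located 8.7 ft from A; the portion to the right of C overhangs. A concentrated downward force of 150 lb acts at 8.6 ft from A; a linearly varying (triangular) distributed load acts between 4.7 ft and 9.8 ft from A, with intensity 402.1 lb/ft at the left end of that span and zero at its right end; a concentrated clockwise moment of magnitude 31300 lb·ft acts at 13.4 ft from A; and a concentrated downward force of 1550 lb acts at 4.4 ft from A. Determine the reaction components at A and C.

A_x = 0, A_y = -2559 lb, C_y = 5284 lb

Resultant of the triangular load: ½ × 402.1 × 5.1 = 1025.355 lb, acting at 6.4 ft from A (one-third of the span from the peak).
ΣM about A: C_y·8.7 − 150·8.6 − (½·402.1·5.1)·6.4 − 31300 − 1550·4.4 = 0 → C_y = 45972.272/8.7 = 5284.17 ≈ 5284 lb.
ΣF_y = 0: A_y + 5284.17 − 150 − ½·402.1·5.1 − 1550 = 0 → A_y = -2559 lb.
ΣF_x = 0: no horizontal applied forces, so A_x = 0.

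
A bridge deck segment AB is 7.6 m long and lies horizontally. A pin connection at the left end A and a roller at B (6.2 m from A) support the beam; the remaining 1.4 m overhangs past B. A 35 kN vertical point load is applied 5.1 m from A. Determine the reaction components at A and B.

ΣM about A: B_y·6.2 − 35·5.1 = 0 → B_y = 178.5/6.2 = 28.7903 ≈ 28.79 kN.
ΣF_y = 0: A_y + 28.7903 − 35 = 0 → A_y = 6.210 kN.
ΣF_x = 0: no horizontal applied forces, so A_x = 0.

A_x = 0, A_y = 6.210 kN, B_y = 28.79 kN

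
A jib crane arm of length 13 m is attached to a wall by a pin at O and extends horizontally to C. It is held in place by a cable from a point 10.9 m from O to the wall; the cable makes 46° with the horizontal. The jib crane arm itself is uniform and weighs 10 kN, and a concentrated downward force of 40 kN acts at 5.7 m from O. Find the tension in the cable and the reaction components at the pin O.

ΣM about O: T·sin46°·10.9 − 10·6.5 − 40·5.7 = 0 → T = 293/(10.9·0.71934) = 37.3686 ≈ 37.37 kN.
ΣF_x = 0: O_x − T·cos46° = 0 → O_x = 37.3686 × 0.694658 = 25.96 kN.
ΣF_y = 0: O_y + T·sin46° − 10 − 40 = 0 → O_y = 50 − 37.3686 × 0.71934 = 23.12 kN.

T = 37.37 kN, O_x = 25.96 kN, O_y = 23.12 kN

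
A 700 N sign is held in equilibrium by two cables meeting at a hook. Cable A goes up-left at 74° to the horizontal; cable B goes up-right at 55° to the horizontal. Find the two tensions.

ΣF_x = 0: −T_A·cos74° + T_B·cos55° = 0 → T_B = 0.480559·T_A.
ΣF_y = 0: T_A·sin74° + T_B·sin55° = 700.
Substitute: T_A·(0.961262 + 0.480559·0.819152) = 700 → T_A = 516.638 ≈ 516.6 N.
Then T_B = 0.480559 × 516.638 = 248.3 N.

T_A = 516.6 N, T_B = 248.3 N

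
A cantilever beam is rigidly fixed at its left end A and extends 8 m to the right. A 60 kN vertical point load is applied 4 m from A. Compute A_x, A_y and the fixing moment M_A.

A_x = 0, A_y = 60.00 kN, M_A = 240.0 kN·m

ΣF_x = 0: A_x = 0.
ΣF_y = 0: A_y − 60 = 0 → A_y = 60.00 kN.
ΣM about A: M_A − 60·4 = 0 → M_A = 240.0 kN·m.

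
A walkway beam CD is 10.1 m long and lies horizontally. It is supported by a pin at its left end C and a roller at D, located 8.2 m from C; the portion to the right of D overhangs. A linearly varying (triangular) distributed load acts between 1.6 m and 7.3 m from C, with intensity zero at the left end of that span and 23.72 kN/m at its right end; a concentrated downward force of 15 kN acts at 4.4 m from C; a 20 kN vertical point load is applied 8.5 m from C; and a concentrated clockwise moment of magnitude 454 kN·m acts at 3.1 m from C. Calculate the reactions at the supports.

Resultant of the triangular load: ½ × 23.72 × 5.7 = 67.602 kN, acting at 5.4 m from C (one-third of the span from the peak).
ΣM about C: D_y·8.2 − (½·23.72·5.7)·5.4 − 15·4.4 − 20·8.5 − 454 = 0 → D_y = 1055.0508/8.2 = 128.665 ≈ 128.7 kN.
ΣF_y = 0: C_y + 128.665 − ½·23.72·5.7 − 15 − 20 = 0 → C_y = -26.06 kN.
ΣF_x = 0: no horizontal applied forces, so C_x = 0.

C_x = 0, C_y = -26.06 kN, D_y = 128.7 kN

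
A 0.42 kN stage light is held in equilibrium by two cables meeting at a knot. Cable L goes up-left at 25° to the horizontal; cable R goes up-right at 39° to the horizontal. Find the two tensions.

T_L = 0.3632 kN, T_R = 0.4235 kN

ΣF_x = 0: −T_L·cos25° + T_R·cos39° = 0 → T_R = 1.1662·T_L.
ΣF_y = 0: T_L·sin25° + T_R·sin39° = 0.42.
Substitute: T_L·(0.422618 + 1.1662·0.62932) = 0.42 → T_L = 0.363155 ≈ 0.3632 kN.
Then T_R = 1.1662 × 0.363155 = 0.4235 kN.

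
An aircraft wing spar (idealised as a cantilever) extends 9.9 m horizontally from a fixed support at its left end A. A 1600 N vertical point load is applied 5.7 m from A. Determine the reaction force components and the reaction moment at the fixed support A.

A_x = 0, A_y = 1600 N, M_A = 9120 N·m

ΣF_x = 0: A_x = 0.
ΣF_y = 0: A_y − 1600 = 0 → A_y = 1600 N.
ΣM about A: M_A − 1600·5.7 = 0 → M_A = 9120 N·m.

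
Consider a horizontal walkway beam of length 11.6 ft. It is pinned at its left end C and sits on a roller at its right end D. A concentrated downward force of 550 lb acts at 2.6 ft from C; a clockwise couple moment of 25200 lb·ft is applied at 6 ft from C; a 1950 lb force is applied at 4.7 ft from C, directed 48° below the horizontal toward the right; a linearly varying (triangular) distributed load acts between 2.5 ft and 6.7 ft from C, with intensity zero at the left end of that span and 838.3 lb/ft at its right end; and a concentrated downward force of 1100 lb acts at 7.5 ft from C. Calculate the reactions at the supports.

Resultant of the triangular load: ½ × 838.3 × 4.2 = 1760.43 lb, acting at 5.3 ft from C (one-third of the span from the peak).
Taking moments about C: D_y·11.6 − 550·2.6 − 25200 − 1950·sin48°·4.7 − (½·838.3·4.2)·5.3 − 1100·7.5 = 0 → D_y = 51021.2/11.6 = 4398.38 ≈ 4398 lb.
ΣF_y = 0: C_y + 4398.38 − 550 − 1950·sin48° − ½·838.3·4.2 − 1100 = 0 → C_y = 461.2 lb.
ΣF_x = 0: C_x + 1950·cos48° = 0 → C_x = -1305 lb.

C_x = -1305 lb, C_y = 461.2 lb, D_y = 4398 lb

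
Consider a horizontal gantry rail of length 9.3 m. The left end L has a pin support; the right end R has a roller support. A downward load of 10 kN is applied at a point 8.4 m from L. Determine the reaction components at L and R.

Moments about L: R_y·9.3 − 10·8.4 = 0 → R_y = 84/9.3 = 9.03226 ≈ 9.032 kN.
ΣF_y = 0: L_y + 9.03226 − 10 = 0 → L_y = 0.9677 kN.
ΣF_x = 0: no horizontal applied forces, so L_x = 0.

L_x = 0, L_y = 0.9677 kN, R_y = 9.032 kN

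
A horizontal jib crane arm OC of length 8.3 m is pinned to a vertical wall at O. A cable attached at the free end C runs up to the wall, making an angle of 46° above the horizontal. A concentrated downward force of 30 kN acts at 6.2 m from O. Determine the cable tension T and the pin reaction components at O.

ΣM about O: T·sin46°·8.3 − 30·6.2 = 0 → T = 186/(8.3·0.71934) = 31.1531 ≈ 31.15 kN.
ΣF_x = 0: O_x − T·cos46° = 0 → O_x = 31.1531 × 0.694658 = 21.64 kN.
ΣF_y = 0: O_y + T·sin46° − 30 = 0 → O_y = 30 − 31.1531 × 0.71934 = 7.590 kN.

T = 31.15 kN, O_x = 21.64 kN, O_y = 7.590 kN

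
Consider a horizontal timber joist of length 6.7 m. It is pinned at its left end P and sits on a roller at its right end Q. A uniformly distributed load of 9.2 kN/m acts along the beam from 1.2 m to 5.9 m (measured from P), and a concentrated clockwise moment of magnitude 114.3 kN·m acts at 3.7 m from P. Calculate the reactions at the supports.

P_x = 0, P_y = 3.270 kN, Q_y = 39.97 kN

Resultant of the distributed load: 9.2 × 4.7 = 43.24 kN at 3.55 m from P.
Moments about P: Q_y·6.7 − (9.2·4.7)·3.55 − 114.3 = 0 → Q_y = 267.802/6.7 = 39.9704 ≈ 39.97 kN.
ΣF_y = 0: P_y + 39.9704 − 9.2·4.7 = 0 → P_y = 3.270 kN.
ΣF_x = 0: no horizontal applied forces, so P_x = 0.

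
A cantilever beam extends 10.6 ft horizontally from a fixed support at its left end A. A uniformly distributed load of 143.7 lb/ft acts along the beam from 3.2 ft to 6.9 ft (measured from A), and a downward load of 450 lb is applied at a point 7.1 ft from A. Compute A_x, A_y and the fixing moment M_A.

A_x = 0, A_y = 981.7 lb, M_A = 5880 lb·ft

Resultant of the distributed load: 143.7 × 3.7 = 531.69 lb at 5.05 ft from A.
ΣF_x = 0: A_x = 0.
ΣF_y = 0: A_y − 143.7·3.7 − 450 = 0 → A_y = 981.7 lb.
ΣM about A: M_A − (143.7·3.7)·5.05 − 450·7.1 = 0 → M_A = 5880 lb·ft.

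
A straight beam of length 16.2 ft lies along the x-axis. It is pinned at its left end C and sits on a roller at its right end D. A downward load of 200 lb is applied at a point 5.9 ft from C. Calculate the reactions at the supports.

C_x = 0, C_y = 127.2 lb, D_y = 72.84 lb

Moments about C: D_y·16.2 − 200·5.9 = 0 → D_y = 1180/16.2 = 72.8395 ≈ 72.84 lb.
ΣF_y = 0: C_y + 72.8395 − 200 = 0 → C_y = 127.2 lb.
ΣF_x = 0: no horizontal applied forces, so C_x = 0.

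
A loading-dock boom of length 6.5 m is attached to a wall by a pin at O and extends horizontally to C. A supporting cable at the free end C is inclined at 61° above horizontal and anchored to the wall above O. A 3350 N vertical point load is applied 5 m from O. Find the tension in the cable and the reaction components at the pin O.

T = 2946 N, O_x = 1428 N, O_y = 773.1 N

ΣM about O: T·sin61°·6.5 − 3350·5 = 0 → T = 16750/(6.5·0.87462) = 2946.33 ≈ 2946 N.
ΣF_x = 0: O_x − T·cos61° = 0 → O_x = 2946.33 × 0.48481 = 1428 N.
ΣF_y = 0: O_y + T·sin61° − 3350 = 0 → O_y = 3350 − 2946.33 × 0.87462 = 773.1 N.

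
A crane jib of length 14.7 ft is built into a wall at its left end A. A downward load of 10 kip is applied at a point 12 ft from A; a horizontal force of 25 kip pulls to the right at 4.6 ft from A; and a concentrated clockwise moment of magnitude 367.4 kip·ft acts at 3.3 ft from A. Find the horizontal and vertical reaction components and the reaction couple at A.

A_x = -25.00 kip, A_y = 10.00 kip, M_A = 487.4 kip·ft

ΣF_x = 0: A_x + 25 = 0 → A_x = -25.00 kip.
ΣF_y = 0: A_y − 10 = 0 → A_y = 10.00 kip.
ΣM about A: M_A − 10·12 − 367.4 = 0 → M_A = 487.4 kip·ft.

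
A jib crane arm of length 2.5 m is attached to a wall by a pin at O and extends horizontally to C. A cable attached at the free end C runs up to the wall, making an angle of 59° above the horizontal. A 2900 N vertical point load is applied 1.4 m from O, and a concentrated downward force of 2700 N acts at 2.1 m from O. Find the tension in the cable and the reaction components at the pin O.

T = 4541 N, O_x = 2339 N, O_y = 1708 N

ΣM about O: T·sin59°·2.5 − 2900·1.4 − 2700·2.1 = 0 → T = 9730/(2.5·0.857167) = 4540.54 ≈ 4541 N.
ΣF_x = 0: O_x − T·cos59° = 0 → O_x = 4540.54 × 0.515038 = 2339 N.
ΣF_y = 0: O_y + T·sin59° − 2900 − 2700 = 0 → O_y = 5600 − 4540.54 × 0.857167 = 1708 N.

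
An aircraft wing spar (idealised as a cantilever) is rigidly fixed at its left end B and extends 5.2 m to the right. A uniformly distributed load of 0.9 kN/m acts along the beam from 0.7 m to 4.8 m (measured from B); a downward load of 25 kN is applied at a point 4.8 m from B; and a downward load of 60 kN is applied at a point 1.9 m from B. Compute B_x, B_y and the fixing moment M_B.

B_x = 0, B_y = 88.69 kN, M_B = 244.1 kN·m

Resultant of the distributed load: 0.9 × 4.1 = 3.69 kN at 2.75 m from B.
ΣF_x = 0: B_x = 0.
ΣF_y = 0: B_y − 0.9·4.1 − 25 − 60 = 0 → B_y = 88.69 kN.
ΣM about B: M_B − (0.9·4.1)·2.75 − 25·4.8 − 60·1.9 = 0 → M_B = 244.1 kN·m.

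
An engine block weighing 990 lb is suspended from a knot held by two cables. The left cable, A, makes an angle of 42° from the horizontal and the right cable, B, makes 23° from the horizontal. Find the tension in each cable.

T_A = 1006 lb, T_B = 811.8 lb

ΣF_x = 0: −T_A·cos42° + T_B·cos23° = 0 → T_B = 0.807323·T_A.
ΣF_y = 0: T_A·sin42° + T_B·sin23° = 990.
Substitute: T_A·(0.669131 + 0.807323·0.390731) = 990 → T_A = 1005.51 ≈ 1006 lb.
Then T_B = 0.807323 × 1005.51 = 811.8 lb.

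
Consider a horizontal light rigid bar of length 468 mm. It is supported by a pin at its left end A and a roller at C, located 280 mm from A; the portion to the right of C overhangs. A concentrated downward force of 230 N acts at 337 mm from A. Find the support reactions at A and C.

A_x = 0, A_y = -46.82 N, C_y = 276.8 N

Moments about A: C_y·280 − 230·337 = 0 → C_y = 77510/280 = 276.821 ≈ 276.8 N.
ΣF_y = 0: A_y + 276.821 − 230 = 0 → A_y = -46.82 N.
ΣF_x = 0: no horizontal applied forces, so A_x = 0.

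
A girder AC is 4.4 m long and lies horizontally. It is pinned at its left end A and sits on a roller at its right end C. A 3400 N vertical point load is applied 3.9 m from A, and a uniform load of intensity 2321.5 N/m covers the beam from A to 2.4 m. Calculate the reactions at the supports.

A_x = 0, A_y = 4438 N, C_y = 4533 N

Resultant of the distributed load: 2321.5 × 2.4 = 5571.6 N at 1.2 m from A.
ΣM about A: C_y·4.4 − 3400·3.9 − (2321.5·2.4)·1.2 = 0 → C_y = 19945.92/4.4 = 4533.16 ≈ 4533 N.
ΣF_y = 0: A_y + 4533.16 − 3400 − 2321.5·2.4 = 0 → A_y = 4438 N.
ΣF_x = 0: no horizontal applied forces, so A_x = 0.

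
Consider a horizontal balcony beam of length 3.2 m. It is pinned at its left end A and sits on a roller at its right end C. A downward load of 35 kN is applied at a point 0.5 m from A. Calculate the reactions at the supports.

A_x = 0, A_y = 29.53 kN, C_y = 5.469 kN

ΣM about A: C_y·3.2 − 35·0.5 = 0 → C_y = 17.5/3.2 = 5.46875 ≈ 5.469 kN.
ΣF_y = 0: A_y + 5.46875 − 35 = 0 → A_y = 29.53 kN.
ΣF_x = 0: no horizontal applied forces, so A_x = 0.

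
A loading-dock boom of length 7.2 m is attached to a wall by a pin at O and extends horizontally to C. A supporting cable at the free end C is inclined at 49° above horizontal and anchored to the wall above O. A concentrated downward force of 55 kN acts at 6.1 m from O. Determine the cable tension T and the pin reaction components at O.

ΣM about O: T·sin49°·7.2 − 55·6.1 = 0 → T = 335.5/(7.2·0.75471) = 61.7419 ≈ 61.74 kN.
ΣF_x = 0: O_x − T·cos49° = 0 → O_x = 61.7419 × 0.656059 = 40.51 kN.
ΣF_y = 0: O_y + T·sin49° − 55 = 0 → O_y = 55 − 61.7419 × 0.75471 = 8.403 kN.

T = 61.74 kN, O_x = 40.51 kN, O_y = 8.403 kN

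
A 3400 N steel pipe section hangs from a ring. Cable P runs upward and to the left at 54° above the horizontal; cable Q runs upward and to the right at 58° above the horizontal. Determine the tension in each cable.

ΣF_x = 0: −T_P·cos54° + T_Q·cos58° = 0 → T_Q = 1.1092·T_P.
ΣF_y = 0: T_P·sin54° + T_Q·sin58° = 3400.
Substitute: T_P·(0.809017 + 1.1092·0.848048) = 3400 → T_P = 1943.22 ≈ 1943 N.
Then T_Q = 1.1092 × 1943.22 = 2155 N.

T_P = 1943 N, T_Q = 2155 N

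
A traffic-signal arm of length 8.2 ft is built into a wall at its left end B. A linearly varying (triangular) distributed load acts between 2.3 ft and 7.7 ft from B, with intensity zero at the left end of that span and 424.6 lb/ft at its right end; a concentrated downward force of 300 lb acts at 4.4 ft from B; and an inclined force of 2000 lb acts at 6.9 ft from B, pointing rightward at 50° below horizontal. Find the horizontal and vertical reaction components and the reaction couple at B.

Resultant of the triangular load: ½ × 424.6 × 5.4 = 1146.42 lb, acting at 5.9 ft from B (one-third of the span from the peak).
ΣF_x = 0: B_x + 2000·cos50° = 0 → B_x = -1286 lb.
ΣF_y = 0: B_y − ½·424.6·5.4 − 300 − 2000·sin50° = 0 → B_y = 2979 lb.
ΣM about B: M_B − (½·424.6·5.4)·5.9 − 300·4.4 − 2000·sin50°·6.9 = 0 → M_B = 18660 lb·ft.

B_x = -1286 lb, B_y = 2979 lb, M_B = 18660 lb·ft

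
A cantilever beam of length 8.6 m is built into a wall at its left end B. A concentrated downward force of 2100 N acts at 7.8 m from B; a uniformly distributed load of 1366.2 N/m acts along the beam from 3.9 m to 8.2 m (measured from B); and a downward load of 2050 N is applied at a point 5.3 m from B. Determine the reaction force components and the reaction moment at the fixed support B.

Resultant of the distributed load: 1366.2 × 4.3 = 5874.66 N at 6.05 m from B.
ΣF_x = 0: B_x = 0.
ΣF_y = 0: B_y − 2100 − 1366.2·4.3 − 2050 = 0 → B_y = 10020 N.
ΣM about B: M_B − 2100·7.8 − (1366.2·4.3)·6.05 − 2050·5.3 = 0 → M_B = 62790 N·m.

B_x = 0, B_y = 10020 N, M_B = 62790 N·m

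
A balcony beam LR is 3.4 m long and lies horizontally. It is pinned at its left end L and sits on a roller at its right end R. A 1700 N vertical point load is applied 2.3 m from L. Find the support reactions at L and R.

ΣM about L: R_y·3.4 − 1700·2.3 = 0 → R_y = 3910/3.4 = 1150 N.
ΣF_y = 0: L_y + 1150 − 1700 = 0 → L_y = 550.0 N.
ΣF_x = 0: no horizontal applied forces, so L_x = 0.

L_x = 0, L_y = 550.0 N, R_y = 1150 N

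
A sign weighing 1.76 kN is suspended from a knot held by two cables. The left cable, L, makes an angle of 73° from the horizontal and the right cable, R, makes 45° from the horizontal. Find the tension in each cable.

ΣF_x = 0: −T_L·cos73° + T_R·cos45° = 0 → T_R = 0.413476·T_L.
ΣF_y = 0: T_L·sin73° + T_R·sin45° = 1.76.
Substitute: T_L·(0.956305 + 0.413476·0.707107) = 1.76 → T_L = 1.40949 ≈ 1.409 kN.
Then T_R = 0.413476 × 1.40949 = 0.5828 kN.

T_L = 1.409 kN, T_R = 0.5828 kN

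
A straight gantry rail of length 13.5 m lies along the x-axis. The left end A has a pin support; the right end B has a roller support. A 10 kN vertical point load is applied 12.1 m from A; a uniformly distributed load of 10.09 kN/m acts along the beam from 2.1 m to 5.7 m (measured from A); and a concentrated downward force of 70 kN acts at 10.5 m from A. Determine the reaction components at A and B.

A_x = 0, A_y = 42.42 kN, B_y = 73.90 kN

Resultant of the distributed load: 10.09 × 3.6 = 36.324 kN at 3.9 m from A.
Moments about A: B_y·13.5 − 10·12.1 − (10.09·3.6)·3.9 − 70·10.5 = 0 → B_y = 997.6636/13.5 = 73.901 ≈ 73.90 kN.
ΣF_y = 0: A_y + 73.901 − 10 − 10.09·3.6 − 70 = 0 → A_y = 42.42 kN.
ΣF_x = 0: no horizontal applied forces, so A_x = 0.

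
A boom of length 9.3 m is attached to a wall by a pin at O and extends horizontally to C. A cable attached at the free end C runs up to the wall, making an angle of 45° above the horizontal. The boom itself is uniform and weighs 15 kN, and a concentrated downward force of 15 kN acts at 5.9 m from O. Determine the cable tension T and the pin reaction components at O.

T = 24.06 kN, O_x = 17.02 kN, O_y = 12.98 kN

ΣM about O: T·sin45°·9.3 − 15·4.65 − 15·5.9 = 0 → T = 158.25/(9.3·0.707107) = 24.0644 ≈ 24.06 kN.
ΣF_x = 0: O_x − T·cos45° = 0 → O_x = 24.0644 × 0.707107 = 17.02 kN.
ΣF_y = 0: O_y + T·sin45° − 15 − 15 = 0 → O_y = 30 − 24.0644 × 0.707107 = 12.98 kN.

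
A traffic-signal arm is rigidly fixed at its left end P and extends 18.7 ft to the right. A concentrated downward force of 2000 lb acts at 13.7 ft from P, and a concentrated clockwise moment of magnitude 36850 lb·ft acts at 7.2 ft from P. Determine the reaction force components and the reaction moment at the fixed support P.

P_x = 0, P_y = 2000 lb, M_P = 64250 lb·ft

ΣF_x = 0: P_x = 0.
ΣF_y = 0: P_y − 2000 = 0 → P_y = 2000 lb.
ΣM about P: M_P − 2000·13.7 − 36850 = 0 → M_P = 64250 lb·ft.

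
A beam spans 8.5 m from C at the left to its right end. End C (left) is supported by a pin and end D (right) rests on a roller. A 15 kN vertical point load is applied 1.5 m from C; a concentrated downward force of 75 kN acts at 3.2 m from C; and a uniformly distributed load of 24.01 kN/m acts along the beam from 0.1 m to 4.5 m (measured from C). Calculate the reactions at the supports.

Resultant of the distributed load: 24.01 × 4.4 = 105.644 kN at 2.3 m from C.
ΣM about C: D_y·8.5 − 15·1.5 − 75·3.2 − (24.01·4.4)·2.3 = 0 → D_y = 505.4812/8.5 = 59.4684 ≈ 59.47 kN.
ΣF_y = 0: C_y + 59.4684 − 15 − 75 − 24.01·4.4 = 0 → C_y = 136.2 kN.
ΣF_x = 0: no horizontal applied forces, so C_x = 0.

C_x = 0, C_y = 136.2 kN, D_y = 59.47 kN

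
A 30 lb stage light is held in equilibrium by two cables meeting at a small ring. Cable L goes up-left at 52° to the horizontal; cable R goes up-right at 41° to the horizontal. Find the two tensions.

ΣF_x = 0: −T_L·cos52° + T_R·cos41° = 0 → T_R = 0.815759·T_L.
ΣF_y = 0: T_L·sin52° + T_R·sin41° = 30.
Substitute: T_L·(0.788011 + 0.815759·0.656059) = 30 → T_L = 22.6724 ≈ 22.67 lb.
Then T_R = 0.815759 × 22.6724 = 18.50 lb.

T_L = 22.67 lb, T_R = 18.50 lb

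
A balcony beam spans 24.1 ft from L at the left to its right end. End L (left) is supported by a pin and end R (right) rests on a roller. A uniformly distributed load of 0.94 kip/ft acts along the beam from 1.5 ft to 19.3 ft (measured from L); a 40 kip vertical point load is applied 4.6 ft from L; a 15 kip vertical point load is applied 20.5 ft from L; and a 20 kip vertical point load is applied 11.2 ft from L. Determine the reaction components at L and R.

Resultant of the distributed load: 0.94 × 17.8 = 16.732 kip at 10.4 ft from L.
ΣM about L: R_y·24.1 − (0.94·17.8)·10.4 − 40·4.6 − 15·20.5 − 20·11.2 = 0 → R_y = 889.5128/24.1 = 36.9092 ≈ 36.91 kip.
ΣF_y = 0: L_y + 36.9092 − 0.94·17.8 − 40 − 15 − 20 = 0 → L_y = 54.82 kip.
ΣF_x = 0: no horizontal applied forces, so L_x = 0.

L_x = 0, L_y = 54.82 kip, R_y = 36.91 kip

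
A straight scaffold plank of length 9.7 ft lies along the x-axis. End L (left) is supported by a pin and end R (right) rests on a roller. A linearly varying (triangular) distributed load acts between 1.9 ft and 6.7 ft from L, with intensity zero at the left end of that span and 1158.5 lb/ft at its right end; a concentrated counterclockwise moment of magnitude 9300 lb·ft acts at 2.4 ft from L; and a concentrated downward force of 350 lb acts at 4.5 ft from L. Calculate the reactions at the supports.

L_x = 0, L_y = 2465 lb, R_y = 665.5 lb

Resultant of the triangular load: ½ × 1158.5 × 4.8 = 2780.4 lb, acting at 5.1 ft from L (one-third of the span from the peak).
Taking moments about L: R_y·9.7 − (½·1158.5·4.8)·5.1 + 9300 − 350·4.5 = 0 → R_y = 6455.04/9.7 = 665.468 ≈ 665.5 lb.
ΣF_y = 0: L_y + 665.468 − ½·1158.5·4.8 − 350 = 0 → L_y = 2465 lb.
ΣF_x = 0: no horizontal applied forces, so L_x = 0.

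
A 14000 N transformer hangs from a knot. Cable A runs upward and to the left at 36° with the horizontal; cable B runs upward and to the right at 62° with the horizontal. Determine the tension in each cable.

ΣF_x = 0: −T_A·cos36° + T_B·cos62° = 0 → T_B = 1.72325·T_A.
ΣF_y = 0: T_A·sin36° + T_B·sin62° = 14000.
Substitute: T_A·(0.587785 + 1.72325·0.882948) = 14000 → T_A = 6637.19 ≈ 6637 N.
Then T_B = 1.72325 × 6637.19 = 11440 N.

T_A = 6637 N, T_B = 11440 N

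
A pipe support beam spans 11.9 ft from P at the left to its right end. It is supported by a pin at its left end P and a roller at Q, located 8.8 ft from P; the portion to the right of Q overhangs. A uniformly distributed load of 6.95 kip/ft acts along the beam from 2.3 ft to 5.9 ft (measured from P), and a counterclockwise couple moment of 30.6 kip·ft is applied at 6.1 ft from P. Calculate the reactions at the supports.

P_x = 0, P_y = 16.84 kip, Q_y = 8.180 kip

Resultant of the distributed load: 6.95 × 3.6 = 25.02 kip at 4.1 ft from P.
Taking moments about P: Q_y·8.8 − (6.95·3.6)·4.1 + 30.6 = 0 → Q_y = 71.982/8.8 = 8.17977 ≈ 8.180 kip.
ΣF_y = 0: P_y + 8.17977 − 6.95·3.6 = 0 → P_y = 16.84 kip.
ΣF_x = 0: no horizontal applied forces, so P_x = 0.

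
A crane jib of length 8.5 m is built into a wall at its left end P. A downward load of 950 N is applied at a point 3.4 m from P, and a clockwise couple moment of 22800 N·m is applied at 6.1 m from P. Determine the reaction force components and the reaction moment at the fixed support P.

P_x = 0, P_y = 950.0 N, M_P = 26030 N·m

ΣF_x = 0: P_x = 0.
ΣF_y = 0: P_y − 950 = 0 → P_y = 950.0 N.
ΣM about P: M_P − 950·3.4 − 22800 = 0 → M_P = 26030 N·m.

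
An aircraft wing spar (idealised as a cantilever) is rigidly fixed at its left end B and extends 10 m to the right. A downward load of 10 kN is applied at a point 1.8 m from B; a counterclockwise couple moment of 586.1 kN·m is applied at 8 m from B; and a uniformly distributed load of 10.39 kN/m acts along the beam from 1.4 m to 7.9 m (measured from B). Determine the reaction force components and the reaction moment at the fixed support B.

Resultant of the distributed load: 10.39 × 6.5 = 67.535 kN at 4.65 m from B.
ΣF_x = 0: B_x = 0.
ΣF_y = 0: B_y − 10 − 10.39·6.5 = 0 → B_y = 77.53 kN.
ΣM about B: M_B − 10·1.8 + 586.1 − (10.39·6.5)·4.65 = 0 → M_B = -254.1 kN·m.

B_x = 0, B_y = 77.53 kN, M_B = -254.1 kN·m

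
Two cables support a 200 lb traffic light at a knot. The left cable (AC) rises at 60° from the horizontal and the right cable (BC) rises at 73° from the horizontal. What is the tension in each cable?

ΣF_x = 0: −T_AC·cos60° + T_BC·cos73° = 0 → T_BC = 1.71015·T_AC.
ΣF_y = 0: T_AC·sin60° + T_BC·sin73° = 200.
Substitute: T_AC·(0.866025 + 1.71015·0.956305) = 200 → T_AC = 79.9536 ≈ 79.95 lb.
Then T_BC = 1.71015 × 79.9536 = 136.7 lb.

T_AC = 79.95 lb, T_BC = 136.7 lb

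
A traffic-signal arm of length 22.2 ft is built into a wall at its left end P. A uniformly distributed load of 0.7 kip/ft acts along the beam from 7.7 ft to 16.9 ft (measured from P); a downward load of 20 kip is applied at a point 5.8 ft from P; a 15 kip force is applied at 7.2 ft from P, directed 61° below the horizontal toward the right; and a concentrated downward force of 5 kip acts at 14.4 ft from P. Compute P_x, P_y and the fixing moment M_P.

P_x = -7.272 kip, P_y = 44.56 kip, M_P = 361.7 kip·ft

Resultant of the distributed load: 0.7 × 9.2 = 6.44 kip at 12.3 ft from P.
ΣF_x = 0: P_x + 15·cos61° = 0 → P_x = -7.272 kip.
ΣF_y = 0: P_y − 0.7·9.2 − 20 − 15·sin61° − 5 = 0 → P_y = 44.56 kip.
ΣM about P: M_P − (0.7·9.2)·12.3 − 20·5.8 − 15·sin61°·7.2 − 5·14.4 = 0 → M_P = 361.7 kip·ft.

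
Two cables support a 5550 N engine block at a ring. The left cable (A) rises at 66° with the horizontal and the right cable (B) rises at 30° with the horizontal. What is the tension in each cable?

T_A = 4833 N, T_B = 2270 N

ΣF_x = 0: −T_A·cos66° + T_B·cos30° = 0 → T_B = 0.469659·T_A.
ΣF_y = 0: T_A·sin66° + T_B·sin30° = 5550.
Substitute: T_A·(0.913545 + 0.469659·0.5) = 5550 → T_A = 4832.92 ≈ 4833 N.
Then T_B = 0.469659 × 4832.92 = 2270 N.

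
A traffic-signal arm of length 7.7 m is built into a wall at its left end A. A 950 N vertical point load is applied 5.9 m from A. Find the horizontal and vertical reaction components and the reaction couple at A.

ΣF_x = 0: A_x = 0.
ΣF_y = 0: A_y − 950 = 0 → A_y = 950.0 N.
ΣM about A: M_A − 950·5.9 = 0 → M_A = 5605 N·m.

A_x = 0, A_y = 950.0 N, M_A = 5605 N·m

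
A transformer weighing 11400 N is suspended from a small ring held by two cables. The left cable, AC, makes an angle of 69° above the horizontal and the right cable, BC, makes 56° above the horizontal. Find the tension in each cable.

ΣF_x = 0: −T_AC·cos69° + T_BC·cos56° = 0 → T_BC = 0.640866·T_AC.
ΣF_y = 0: T_AC·sin69° + T_BC·sin56° = 11400.
Substitute: T_AC·(0.93358 + 0.640866·0.829038) = 11400 → T_AC = 7782.2 ≈ 7782 N.
Then T_BC = 0.640866 × 7782.2 = 4987 N.

T_AC = 7782 N, T_BC = 4987 N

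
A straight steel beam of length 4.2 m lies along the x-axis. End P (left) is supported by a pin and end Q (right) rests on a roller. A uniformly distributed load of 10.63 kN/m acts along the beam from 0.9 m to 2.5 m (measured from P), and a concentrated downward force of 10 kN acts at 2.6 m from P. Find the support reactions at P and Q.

P_x = 0, P_y = 13.93 kN, Q_y = 13.07 kN

Resultant of the distributed load: 10.63 × 1.6 = 17.008 kN at 1.7 m from P.
ΣM about P: Q_y·4.2 − (10.63·1.6)·1.7 − 10·2.6 = 0 → Q_y = 54.9136/4.2 = 13.0747 ≈ 13.07 kN.
ΣF_y = 0: P_y + 13.0747 − 10.63·1.6 − 10 = 0 → P_y = 13.93 kN.
ΣF_x = 0: no horizontal applied forces, so P_x = 0.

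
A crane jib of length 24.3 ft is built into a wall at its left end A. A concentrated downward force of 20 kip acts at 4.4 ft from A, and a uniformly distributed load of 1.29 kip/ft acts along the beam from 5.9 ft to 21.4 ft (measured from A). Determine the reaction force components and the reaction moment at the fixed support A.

A_x = 0, A_y = 39.99 kip, M_A = 360.9 kip·ft

Resultant of the distributed load: 1.29 × 15.5 = 19.995 kip at 13.65 ft from A.
ΣF_x = 0: A_x = 0.
ΣF_y = 0: A_y − 20 − 1.29·15.5 = 0 → A_y = 39.99 kip.
ΣM about A: M_A − 20·4.4 − (1.29·15.5)·13.65 = 0 → M_A = 360.9 kip·ft.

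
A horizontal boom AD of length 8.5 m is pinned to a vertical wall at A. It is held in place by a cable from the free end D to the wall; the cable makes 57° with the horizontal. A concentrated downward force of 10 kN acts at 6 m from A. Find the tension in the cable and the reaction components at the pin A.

T = 8.417 kN, A_x = 4.584 kN, A_y = 2.941 kN

ΣM about A: T·sin57°·8.5 − 10·6 = 0 → T = 60/(8.5·0.838671) = 8.41668 ≈ 8.417 kN.
ΣF_x = 0: A_x − T·cos57° = 0 → A_x = 8.41668 × 0.544639 = 4.584 kN.
ΣF_y = 0: A_y + T·sin57° − 10 = 0 → A_y = 10 − 8.41668 × 0.838671 = 2.941 kN.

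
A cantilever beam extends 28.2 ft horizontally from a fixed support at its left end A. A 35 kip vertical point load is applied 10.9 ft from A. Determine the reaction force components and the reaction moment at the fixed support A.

A_x = 0, A_y = 35.00 kip, M_A = 381.5 kip·ft

ΣF_x = 0: A_x = 0.
ΣF_y = 0: A_y − 35 = 0 → A_y = 35.00 kip.
ΣM about A: M_A − 35·10.9 = 0 → M_A = 381.5 kip·ft.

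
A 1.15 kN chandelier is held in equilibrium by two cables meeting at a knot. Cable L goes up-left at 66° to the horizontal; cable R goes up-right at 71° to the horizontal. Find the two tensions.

T_L = 0.5490 kN, T_R = 0.6858 kN

ΣF_x = 0: −T_L·cos66° + T_R·cos71° = 0 → T_R = 1.24931·T_L.
ΣF_y = 0: T_L·sin66° + T_R·sin71° = 1.15.
Substitute: T_L·(0.913545 + 1.24931·0.945519) = 1.15 → T_L = 0.548981 ≈ 0.5490 kN.
Then T_R = 1.24931 × 0.548981 = 0.6858 kN.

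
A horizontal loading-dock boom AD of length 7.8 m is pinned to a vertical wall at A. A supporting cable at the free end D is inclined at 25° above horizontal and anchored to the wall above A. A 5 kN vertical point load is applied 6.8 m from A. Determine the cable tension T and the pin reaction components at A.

ΣM about A: T·sin25°·7.8 − 5·6.8 = 0 → T = 34/(7.8·0.422618) = 10.3142 ≈ 10.31 kN.
ΣF_x = 0: A_x − T·cos25° = 0 → A_x = 10.3142 × 0.906308 = 9.348 kN.
ΣF_y = 0: A_y + T·sin25° − 5 = 0 → A_y = 5 − 10.3142 × 0.422618 = 0.6410 kN.

T = 10.31 kN, A_x = 9.348 kN, A_y = 0.6410 kN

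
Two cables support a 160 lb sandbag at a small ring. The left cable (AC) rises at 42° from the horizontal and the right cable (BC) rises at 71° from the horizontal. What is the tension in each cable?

T_AC = 56.59 lb, T_BC = 129.2 lb

ΣF_x = 0: −T_AC·cos42° + T_BC·cos71° = 0 → T_BC = 2.28261·T_AC.
ΣF_y = 0: T_AC·sin42° + T_BC·sin71° = 160.
Substitute: T_AC·(0.669131 + 2.28261·0.945519) = 160 → T_AC = 56.5895 ≈ 56.59 lb.
Then T_BC = 2.28261 × 56.5895 = 129.2 lb.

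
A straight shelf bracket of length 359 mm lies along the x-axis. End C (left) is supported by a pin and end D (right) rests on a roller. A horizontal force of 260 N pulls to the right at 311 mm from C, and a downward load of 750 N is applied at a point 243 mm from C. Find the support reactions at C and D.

C_x = -260.0 N, C_y = 242.3 N, D_y = 507.7 N

Moments about C: D_y·359 − 750·243 = 0 → D_y = 182250/359 = 507.66 ≈ 507.7 N.
ΣF_y = 0: C_y + 507.66 − 750 = 0 → C_y = 242.3 N.
ΣF_x = 0: C_x + 260 = 0 → C_x = -260.0 N.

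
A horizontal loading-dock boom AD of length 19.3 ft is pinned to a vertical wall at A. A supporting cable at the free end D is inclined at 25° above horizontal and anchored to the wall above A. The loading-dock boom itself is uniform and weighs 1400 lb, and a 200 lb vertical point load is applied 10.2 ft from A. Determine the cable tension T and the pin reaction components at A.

T = 1906 lb, A_x = 1728 lb, A_y = 794.3 lb

ΣM about A: T·sin25°·19.3 − 1400·9.65 − 200·10.2 = 0 → T = 15550/(19.3·0.422618) = 1906.45 ≈ 1906 lb.
ΣF_x = 0: A_x − T·cos25° = 0 → A_x = 1906.45 × 0.906308 = 1728 lb.
ΣF_y = 0: A_y + T·sin25° − 1400 − 200 = 0 → A_y = 1600 − 1906.45 × 0.422618 = 794.3 lb.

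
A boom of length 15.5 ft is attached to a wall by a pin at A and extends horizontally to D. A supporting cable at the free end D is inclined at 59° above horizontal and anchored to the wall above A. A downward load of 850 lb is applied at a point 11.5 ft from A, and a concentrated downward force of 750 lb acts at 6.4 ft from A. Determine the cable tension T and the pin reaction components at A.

T = 1097 lb, A_x = 565.0 lb, A_y = 659.7 lb

ΣM about A: T·sin59°·15.5 − 850·11.5 − 750·6.4 = 0 → T = 14575/(15.5·0.857167) = 1097.01 ≈ 1097 lb.
ΣF_x = 0: A_x − T·cos59° = 0 → A_x = 1097.01 × 0.515038 = 565.0 lb.
ΣF_y = 0: A_y + T·sin59° − 850 − 750 = 0 → A_y = 1600 − 1097.01 × 0.857167 = 659.7 lb.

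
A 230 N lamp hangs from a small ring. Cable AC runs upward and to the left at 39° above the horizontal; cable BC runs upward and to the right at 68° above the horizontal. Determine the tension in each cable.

T_AC = 90.10 N, T_BC = 186.9 N

ΣF_x = 0: −T_AC·cos39° + T_BC·cos68° = 0 → T_BC = 2.07457·T_AC.
ΣF_y = 0: T_AC·sin39° + T_BC·sin68° = 230.
Substitute: T_AC·(0.62932 + 2.07457·0.927184) = 230 → T_AC = 90.0962 ≈ 90.10 N.
Then T_BC = 2.07457 × 90.0962 = 186.9 N.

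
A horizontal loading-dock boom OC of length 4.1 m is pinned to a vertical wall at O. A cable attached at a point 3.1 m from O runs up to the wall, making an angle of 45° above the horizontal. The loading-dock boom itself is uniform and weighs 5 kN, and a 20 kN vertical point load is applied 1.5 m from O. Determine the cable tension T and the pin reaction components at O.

ΣM about O: T·sin45°·3.1 − 5·2.05 − 20·1.5 = 0 → T = 40.25/(3.1·0.707107) = 18.362 ≈ 18.36 kN.
ΣF_x = 0: O_x − T·cos45° = 0 → O_x = 18.362 × 0.707107 = 12.98 kN.
ΣF_y = 0: O_y + T·sin45° − 5 − 20 = 0 → O_y = 25 − 18.362 × 0.707107 = 12.02 kN.

T = 18.36 kN, O_x = 12.98 kN, O_y = 12.02 kN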